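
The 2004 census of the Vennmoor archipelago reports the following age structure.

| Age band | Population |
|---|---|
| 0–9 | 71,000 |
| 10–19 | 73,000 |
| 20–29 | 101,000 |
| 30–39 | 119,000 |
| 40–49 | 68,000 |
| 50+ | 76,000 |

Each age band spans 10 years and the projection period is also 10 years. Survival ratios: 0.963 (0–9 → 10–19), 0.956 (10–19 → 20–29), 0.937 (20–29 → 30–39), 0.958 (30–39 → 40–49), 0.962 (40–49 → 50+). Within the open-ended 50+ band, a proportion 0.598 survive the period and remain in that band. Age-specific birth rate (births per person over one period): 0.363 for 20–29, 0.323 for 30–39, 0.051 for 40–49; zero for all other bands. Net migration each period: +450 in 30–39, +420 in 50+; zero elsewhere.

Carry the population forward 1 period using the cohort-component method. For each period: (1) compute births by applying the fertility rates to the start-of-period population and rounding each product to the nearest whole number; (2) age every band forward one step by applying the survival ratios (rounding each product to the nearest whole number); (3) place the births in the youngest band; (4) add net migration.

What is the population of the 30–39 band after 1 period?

95087

(Groups numbered youngest = 1 to oldest = 6.)
[period 1]
Births: 101000 × 0.363 = 36663  |  119000 × 0.323 = 38437  |  68000 × 0.051 = 3468 → total 78568
Group 2: 71000 × 0.963 = 68373
Group 3: 73000 × 0.956 = 69788
Group 4: 101000 × 0.937 = 94637
Group 5: 119000 × 0.958 = 114002
Group 6: 68000 × 0.962 + 76000 × 0.598 = 65416 + 45448 = 110864
Net migration: Group 4 + 450 → 95087; Group 6 + 420 → 111284
End of period: [78568, 68373, 69788, 95087, 114002, 111284]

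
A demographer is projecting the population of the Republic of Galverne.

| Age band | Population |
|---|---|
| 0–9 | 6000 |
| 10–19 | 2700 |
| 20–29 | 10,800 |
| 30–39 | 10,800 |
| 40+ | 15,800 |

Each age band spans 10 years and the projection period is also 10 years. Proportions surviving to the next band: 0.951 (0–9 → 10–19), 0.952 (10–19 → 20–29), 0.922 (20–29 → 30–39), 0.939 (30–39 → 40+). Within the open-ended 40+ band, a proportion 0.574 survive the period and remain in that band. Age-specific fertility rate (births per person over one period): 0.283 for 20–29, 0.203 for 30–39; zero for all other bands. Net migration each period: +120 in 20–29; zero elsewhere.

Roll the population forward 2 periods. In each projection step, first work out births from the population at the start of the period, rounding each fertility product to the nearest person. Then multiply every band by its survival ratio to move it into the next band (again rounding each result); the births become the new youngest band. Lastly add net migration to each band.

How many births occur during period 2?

2782

(Groups numbered youngest = 1 to oldest = 5.)
Period 1.
Births: 10800 × 0.283 = 3056  |  10800 × 0.203 = 2192 → 5248
Group 2: 6000 × 0.951 = 5706
Group 3: 2700 × 0.952 = 2570
Group 4: 10800 × 0.922 = 9958
Group 5: 10800 × 0.939 + 15800 × 0.574 = 10141 + 9069 = 19210
Net migration: Group 3 + 120 → 2690
Giving 5248 / 5706 / 2690 / 9958 / 19210.
Period 2.
Births: 2690 × 0.283 = 761  |  9958 × 0.203 = 2021 → 2782
Group 2: 5248 × 0.951 = 4991
Group 3: 5706 × 0.952 = 5432
Group 4: 2690 × 0.922 = 2480
Group 5: 9958 × 0.939 + 19210 × 0.574 = 9351 + 11027 = 20378
Net migration: Group 3 + 120 → 5552
Giving 2782 / 4991 / 5552 / 2480 / 20378.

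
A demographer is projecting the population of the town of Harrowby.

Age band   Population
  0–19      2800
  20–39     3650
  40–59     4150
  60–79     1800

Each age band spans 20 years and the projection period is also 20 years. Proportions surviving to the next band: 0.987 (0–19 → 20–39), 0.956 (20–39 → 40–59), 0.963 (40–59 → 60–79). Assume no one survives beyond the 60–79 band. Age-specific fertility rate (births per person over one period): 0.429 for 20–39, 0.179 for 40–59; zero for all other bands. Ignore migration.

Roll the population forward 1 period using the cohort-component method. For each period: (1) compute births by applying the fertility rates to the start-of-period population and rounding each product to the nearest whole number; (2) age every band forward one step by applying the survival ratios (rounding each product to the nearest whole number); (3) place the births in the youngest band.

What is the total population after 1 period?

12558

(Groups numbered youngest = 1 to oldest = 4.)
[period 1]
Births: 3650 × 0.429 = 1566, 4150 × 0.179 = 743 → 2309
Group 2: 2800 × 0.987 = 2764
Group 3: 3650 × 0.956 = 3489
Group 4: 4150 × 0.963 = 3996
Population now: 0–19=2309, 20–39=2764, 40–59=3489, 60–79=3996
Total after period 1: 2309 + 2764 + 3489 + 3996 = 12558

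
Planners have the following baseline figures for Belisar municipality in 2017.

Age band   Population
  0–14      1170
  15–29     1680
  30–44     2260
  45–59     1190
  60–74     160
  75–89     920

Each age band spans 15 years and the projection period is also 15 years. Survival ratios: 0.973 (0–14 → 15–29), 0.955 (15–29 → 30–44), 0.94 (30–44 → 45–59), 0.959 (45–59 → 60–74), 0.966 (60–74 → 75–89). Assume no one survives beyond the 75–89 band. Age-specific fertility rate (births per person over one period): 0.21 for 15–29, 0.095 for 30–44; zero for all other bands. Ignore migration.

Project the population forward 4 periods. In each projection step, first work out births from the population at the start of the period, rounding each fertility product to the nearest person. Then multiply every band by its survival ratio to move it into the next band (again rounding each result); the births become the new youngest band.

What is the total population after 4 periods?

3579

After projecting period 1:
Births: 1680 × 0.21 = 353 ; 2260 × 0.095 = 215 ⇒ total 568
15–29: 1170 × 0.973 = 1138
30–44: 1680 × 0.955 = 1604
45–59: 2260 × 0.94 = 2124
60–74: 1190 × 0.959 = 1141
75–89: 160 × 0.966 = 155
Giving 568 / 1138 / 1604 / 2124 / 1141 / 155.
After projecting period 2:
Births: 1138 × 0.21 = 239 ; 1604 × 0.095 = 152 ⇒ total 391
15–29: 568 × 0.973 = 553
30–44: 1138 × 0.955 = 1087
45–59: 1604 × 0.94 = 1508
60–74: 2124 × 0.959 = 2037
75–89: 1141 × 0.966 = 1102
Giving 391 / 553 / 1087 / 1508 / 2037 / 1102.
After projecting period 3:
Births: 553 × 0.21 = 116 ; 1087 × 0.095 = 103 ⇒ total 219
15–29: 391 × 0.973 = 380
30–44: 553 × 0.955 = 528
45–59: 1087 × 0.94 = 1022
60–74: 1508 × 0.959 = 1446
75–89: 2037 × 0.966 = 1968
Giving 219 / 380 / 528 / 1022 / 1446 / 1968.
After projecting period 4:
Births: 380 × 0.21 = 80 ; 528 × 0.095 = 50 ⇒ total 130
15–29: 219 × 0.973 = 213
30–44: 380 × 0.955 = 363
45–59: 528 × 0.94 = 496
60–74: 1022 × 0.959 = 980
75–89: 1446 × 0.966 = 1397
Giving 130 / 213 / 363 / 496 / 980 / 1397.
Total after period 4: 130 + 213 + 363 + 496 + 980 + 1397 = 3579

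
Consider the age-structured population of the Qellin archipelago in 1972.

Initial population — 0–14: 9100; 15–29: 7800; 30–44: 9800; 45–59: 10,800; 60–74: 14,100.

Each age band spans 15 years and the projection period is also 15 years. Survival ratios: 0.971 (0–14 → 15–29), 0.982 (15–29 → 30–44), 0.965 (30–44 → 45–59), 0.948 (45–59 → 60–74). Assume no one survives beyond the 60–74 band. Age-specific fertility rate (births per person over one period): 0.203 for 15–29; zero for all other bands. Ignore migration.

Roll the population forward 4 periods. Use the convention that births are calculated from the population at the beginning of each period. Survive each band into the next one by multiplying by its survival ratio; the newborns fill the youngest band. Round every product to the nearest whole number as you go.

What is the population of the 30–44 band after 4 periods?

1711

Numbering the bands 1..5 from youngest to oldest:
[period 1]
Births: 7800 × 0.203 = 1583
Band 2: 9100 × 0.971 = 8836
Band 3: 7800 × 0.982 = 7660
Band 4: 9800 × 0.965 = 9457
Band 5: 10800 × 0.948 = 10238
Population now: 0–14=1583, 15–29=8836, 30–44=7660, 45–59=9457, 60–74=10238
[period 2]
Births: 8836 × 0.203 = 1794
Band 2: 1583 × 0.971 = 1537
Band 3: 8836 × 0.982 = 8677
Band 4: 7660 × 0.965 = 7392
Band 5: 9457 × 0.948 = 8965
Population now: 0–14=1794, 15–29=1537, 30–44=8677, 45–59=7392, 60–74=8965
[period 3]
Births: 1537 × 0.203 = 312
Band 2: 1794 × 0.971 = 1742
Band 3: 1537 × 0.982 = 1509
Band 4: 8677 × 0.965 = 8373
Band 5: 7392 × 0.948 = 7008
Population now: 0–14=312, 15–29=1742, 30–44=1509, 45–59=8373, 60–74=7008
[period 4]
Births: 1742 × 0.203 = 354
Band 2: 312 × 0.971 = 303
Band 3: 1742 × 0.982 = 1711
Band 4: 1509 × 0.965 = 1456
Band 5: 8373 × 0.948 = 7938
Population now: 0–14=354, 15–29=303, 30–44=1711, 45–59=1456, 60–74=7938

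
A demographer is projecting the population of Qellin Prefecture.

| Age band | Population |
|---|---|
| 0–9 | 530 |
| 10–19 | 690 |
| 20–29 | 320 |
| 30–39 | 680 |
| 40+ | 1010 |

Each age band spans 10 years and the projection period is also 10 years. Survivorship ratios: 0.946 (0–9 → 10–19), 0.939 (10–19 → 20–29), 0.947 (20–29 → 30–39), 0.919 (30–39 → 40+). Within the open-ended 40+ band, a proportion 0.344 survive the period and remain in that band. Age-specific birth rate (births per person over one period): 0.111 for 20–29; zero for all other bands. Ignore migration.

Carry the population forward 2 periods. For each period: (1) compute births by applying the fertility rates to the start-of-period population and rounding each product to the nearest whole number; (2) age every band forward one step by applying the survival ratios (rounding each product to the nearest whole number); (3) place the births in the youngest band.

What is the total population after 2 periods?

1802

Call the bands 1 to 5, youngest first.
— Period 1 —
Births: 320 * 0.111 = 36
Band 2: 530 * 0.946 = 501
Band 3: 690 * 0.939 = 648
Band 4: 320 * 0.947 = 303
Band 5: 680 * 0.919 + 1010 * 0.344 = 625 + 347 = 972
End of period: [36, 501, 648, 303, 972]
— Period 2 —
Births: 648 * 0.111 = 72
Band 2: 36 * 0.946 = 34
Band 3: 501 * 0.939 = 470
Band 4: 648 * 0.947 = 614
Band 5: 303 * 0.919 + 972 * 0.344 = 278 + 334 = 612
End of period: [72, 34, 470, 614, 612]
Total after period 2: 72 + 34 + 470 + 614 + 612 = 1802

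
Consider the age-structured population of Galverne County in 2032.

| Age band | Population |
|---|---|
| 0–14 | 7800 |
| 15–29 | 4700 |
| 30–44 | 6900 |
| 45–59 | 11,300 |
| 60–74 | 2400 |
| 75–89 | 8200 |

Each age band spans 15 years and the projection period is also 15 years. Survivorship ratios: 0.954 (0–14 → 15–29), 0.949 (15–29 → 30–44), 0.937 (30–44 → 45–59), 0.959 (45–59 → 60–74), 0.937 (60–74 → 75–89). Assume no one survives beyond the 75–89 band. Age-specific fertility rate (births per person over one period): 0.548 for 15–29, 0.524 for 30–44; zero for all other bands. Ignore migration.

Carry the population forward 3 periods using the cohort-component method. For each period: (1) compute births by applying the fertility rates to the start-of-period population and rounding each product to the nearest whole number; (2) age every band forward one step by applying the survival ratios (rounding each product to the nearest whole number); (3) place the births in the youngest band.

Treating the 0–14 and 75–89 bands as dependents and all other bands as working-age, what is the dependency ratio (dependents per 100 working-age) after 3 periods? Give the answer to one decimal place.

After projecting period 1:
Births: 4700 × 0.548 = 2576  |  6900 × 0.524 = 3616 → total 6192
15–29: 7800 × 0.954 = 7441
30–44: 4700 × 0.949 = 4460
45–59: 6900 × 0.937 = 6465
60–74: 11300 × 0.959 = 10837
75–89: 2400 × 0.937 = 2249
→ [6192, 7441, 4460, 6465, 10837, 2249]
After projecting period 2:
Births: 7441 × 0.548 = 4078  |  4460 × 0.524 = 2337 → total 6415
15–29: 6192 × 0.954 = 5907
30–44: 7441 × 0.949 = 7062
45–59: 4460 × 0.937 = 4179
60–74: 6465 × 0.959 = 6200
75–89: 10837 × 0.937 = 10154
→ [6415, 5907, 7062, 4179, 6200, 10154]
After projecting period 3:
Births: 5907 × 0.548 = 3237  |  7062 × 0.524 = 3700 → total 6937
15–29: 6415 × 0.954 = 6120
30–44: 5907 × 0.949 = 5606
45–59: 7062 × 0.937 = 6617
60–74: 4179 × 0.959 = 4008
75–89: 6200 × 0.937 = 5809
→ [6937, 6120, 5606, 6617, 4008, 5809]
Dependents (band 0–14 + band 75–89) = 6937 + 5809 = 12746; working-age = 22351; ratio = 12746/22351 × 100 = 57.0

57.0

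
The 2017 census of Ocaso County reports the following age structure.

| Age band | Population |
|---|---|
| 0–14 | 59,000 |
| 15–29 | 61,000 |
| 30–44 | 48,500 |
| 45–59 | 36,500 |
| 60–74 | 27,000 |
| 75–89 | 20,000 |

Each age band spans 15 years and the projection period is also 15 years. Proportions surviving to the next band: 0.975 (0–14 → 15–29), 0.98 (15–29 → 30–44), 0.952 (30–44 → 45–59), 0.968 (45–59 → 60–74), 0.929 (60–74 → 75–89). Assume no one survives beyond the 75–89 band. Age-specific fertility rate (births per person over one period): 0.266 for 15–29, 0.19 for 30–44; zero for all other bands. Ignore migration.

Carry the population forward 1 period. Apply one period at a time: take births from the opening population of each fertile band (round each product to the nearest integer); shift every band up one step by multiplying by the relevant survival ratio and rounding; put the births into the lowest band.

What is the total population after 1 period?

249333

Period 1.
Births: 61000 * 0.266 = 16226 ; 48500 * 0.19 = 9215 — total 25441
15–29: 59000 * 0.975 = 57525
30–44: 61000 * 0.98 = 59780
45–59: 48500 * 0.952 = 46172
60–74: 36500 * 0.968 = 35332
75–89: 27000 * 0.929 = 25083
→ [25441, 57525, 59780, 46172, 35332, 25083]
Total after period 1: 25441 + 57525 + 59780 + 46172 + 35332 + 25083 = 249333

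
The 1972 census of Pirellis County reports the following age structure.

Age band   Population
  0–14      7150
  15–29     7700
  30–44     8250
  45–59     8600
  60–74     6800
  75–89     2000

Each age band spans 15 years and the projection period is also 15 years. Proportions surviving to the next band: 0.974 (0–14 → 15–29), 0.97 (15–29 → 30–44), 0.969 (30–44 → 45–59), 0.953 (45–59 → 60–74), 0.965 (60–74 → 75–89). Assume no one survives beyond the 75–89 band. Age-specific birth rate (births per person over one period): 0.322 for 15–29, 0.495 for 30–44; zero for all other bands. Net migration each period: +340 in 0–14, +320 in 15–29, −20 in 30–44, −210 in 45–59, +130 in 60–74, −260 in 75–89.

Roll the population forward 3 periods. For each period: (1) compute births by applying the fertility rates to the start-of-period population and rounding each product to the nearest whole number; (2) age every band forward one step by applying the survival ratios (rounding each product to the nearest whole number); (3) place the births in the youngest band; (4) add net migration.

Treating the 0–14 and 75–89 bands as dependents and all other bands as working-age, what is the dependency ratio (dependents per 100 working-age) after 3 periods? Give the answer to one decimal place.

49.0

Period 1:
Births: 7700 × 0.322 = 2479 ; 8250 × 0.495 = 4084 ⇒ total 6563
15–29: 7150 × 0.974 = 6964
30–44: 7700 × 0.97 = 7469
45–59: 8250 × 0.969 = 7994
60–74: 8600 × 0.953 = 8196
75–89: 6800 × 0.965 = 6562
Net migration: 0–14 + 340 → 6903; 15–29 + 320 → 7284; 30–44 − 20 → 7449; 45–59 − 210 → 7784; 60–74 + 130 → 8326; 75–89 − 260 → 6302
Population now: 0–14=6903, 15–29=7284, 30–44=7449, 45–59=7784, 60–74=8326, 75–89=6302
Period 2:
Births: 7284 × 0.322 = 2345 ; 7449 × 0.495 = 3687 ⇒ total 6032
15–29: 6903 × 0.974 = 6724
30–44: 7284 × 0.97 = 7065
45–59: 7449 × 0.969 = 7218
60–74: 7784 × 0.953 = 7418
75–89: 8326 × 0.965 = 8035
Net migration: 0–14 + 340 → 6372; 15–29 + 320 → 7044; 30–44 − 20 → 7045; 45–59 − 210 → 7008; 60–74 + 130 → 7548; 75–89 − 260 → 7775
Population now: 0–14=6372, 15–29=7044, 30–44=7045, 45–59=7008, 60–74=7548, 75–89=7775
Period 3:
Births: 7044 × 0.322 = 2268 ; 7045 × 0.495 = 3487 ⇒ total 5755
15–29: 6372 × 0.974 = 6206
30–44: 7044 × 0.97 = 6833
45–59: 7045 × 0.969 = 6827
60–74: 7008 × 0.953 = 6679
75–89: 7548 × 0.965 = 7284
Net migration: 0–14 + 340 → 6095; 15–29 + 320 → 6526; 30–44 − 20 → 6813; 45–59 − 210 → 6617; 60–74 + 130 → 6809; 75–89 − 260 → 7024
Population now: 0–14=6095, 15–29=6526, 30–44=6813, 45–59=6617, 60–74=6809, 75–89=7024
Dependents (band 0–14 + band 75–89) = 6095 + 7024 = 13119; working-age = 26765; ratio = 13119/26765 × 100 = 49.0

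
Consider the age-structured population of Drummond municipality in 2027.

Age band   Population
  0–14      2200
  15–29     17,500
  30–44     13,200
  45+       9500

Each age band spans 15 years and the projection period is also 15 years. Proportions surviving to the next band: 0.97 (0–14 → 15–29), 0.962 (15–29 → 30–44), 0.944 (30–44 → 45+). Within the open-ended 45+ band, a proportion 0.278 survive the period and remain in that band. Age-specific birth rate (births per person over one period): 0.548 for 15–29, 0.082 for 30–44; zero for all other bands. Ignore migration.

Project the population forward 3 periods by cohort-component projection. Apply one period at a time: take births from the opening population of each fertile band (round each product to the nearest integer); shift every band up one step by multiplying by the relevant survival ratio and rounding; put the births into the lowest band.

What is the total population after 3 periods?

25796

Period 1:
Births: 17500 * 0.548 = 9590  |  13200 * 0.082 = 1082 → 10672
15–29: 2200 * 0.97 = 2134
30–44: 17500 * 0.962 = 16835
45+: 13200 * 0.944 + 9500 * 0.278 = 12461 + 2641 = 15102
End of period: [10672, 2134, 16835, 15102]
Period 2:
Births: 2134 * 0.548 = 1169  |  16835 * 0.082 = 1380 → 2549
15–29: 10672 * 0.97 = 10352
30–44: 2134 * 0.962 = 2053
45+: 16835 * 0.944 + 15102 * 0.278 = 15892 + 4198 = 20090
End of period: [2549, 10352, 2053, 20090]
Period 3:
Births: 10352 * 0.548 = 5673  |  2053 * 0.082 = 168 → 5841
15–29: 2549 * 0.97 = 2473
30–44: 10352 * 0.962 = 9959
45+: 2053 * 0.944 + 20090 * 0.278 = 1938 + 5585 = 7523
End of period: [5841, 2473, 9959, 7523]
Total after period 3: 5841 + 2473 + 9959 + 7523 = 25796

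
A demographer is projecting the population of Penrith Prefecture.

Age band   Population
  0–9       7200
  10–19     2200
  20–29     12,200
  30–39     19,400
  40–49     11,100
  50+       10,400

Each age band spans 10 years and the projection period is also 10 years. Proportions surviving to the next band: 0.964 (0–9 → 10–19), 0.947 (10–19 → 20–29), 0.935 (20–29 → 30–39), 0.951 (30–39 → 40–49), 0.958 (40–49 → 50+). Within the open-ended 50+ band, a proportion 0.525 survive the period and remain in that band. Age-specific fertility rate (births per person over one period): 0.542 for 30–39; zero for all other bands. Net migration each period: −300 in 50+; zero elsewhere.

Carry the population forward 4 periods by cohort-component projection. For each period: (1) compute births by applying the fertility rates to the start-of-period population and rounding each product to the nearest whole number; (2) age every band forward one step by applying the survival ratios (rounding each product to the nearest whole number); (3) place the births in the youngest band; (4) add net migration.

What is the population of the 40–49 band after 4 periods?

5845

(Bands numbered youngest = 1 to oldest = 6.)
Period 1:
Births: 19400 × 0.542 = 10515
Band 2: 7200 × 0.964 = 6941
Band 3: 2200 × 0.947 = 2083
Band 4: 12200 × 0.935 = 11407
Band 5: 19400 × 0.951 = 18449
Band 6: 11100 × 0.958 + 10400 × 0.525 = 10634 + 5460 = 16094
Net migration: Band 6 − 300 → 15794
End of period: [10515, 6941, 2083, 11407, 18449, 15794]
Period 2:
Births: 11407 × 0.542 = 6183
Band 2: 10515 × 0.964 = 10136
Band 3: 6941 × 0.947 = 6573
Band 4: 2083 × 0.935 = 1948
Band 5: 11407 × 0.951 = 10848
Band 6: 18449 × 0.958 + 15794 × 0.525 = 17674 + 8292 = 25966
Net migration: Band 6 − 300 → 25666
End of period: [6183, 10136, 6573, 1948, 10848, 25666]
Period 3:
Births: 1948 × 0.542 = 1056
Band 2: 6183 × 0.964 = 5960
Band 3: 10136 × 0.947 = 9599
Band 4: 6573 × 0.935 = 6146
Band 5: 1948 × 0.951 = 1853
Band 6: 10848 × 0.958 + 25666 × 0.525 = 10392 + 13475 = 23867
Net migration: Band 6 − 300 → 23567
End of period: [1056, 5960, 9599, 6146, 1853, 23567]
Period 4:
Births: 6146 × 0.542 = 3331
Band 2: 1056 × 0.964 = 1018
Band 3: 5960 × 0.947 = 5644
Band 4: 9599 × 0.935 = 8975
Band 5: 6146 × 0.951 = 5845
Band 6: 1853 × 0.958 + 23567 × 0.525 = 1775 + 12373 = 14148
Net migration: Band 6 − 300 → 13848
End of period: [3331, 1018, 5644, 8975, 5845, 13848]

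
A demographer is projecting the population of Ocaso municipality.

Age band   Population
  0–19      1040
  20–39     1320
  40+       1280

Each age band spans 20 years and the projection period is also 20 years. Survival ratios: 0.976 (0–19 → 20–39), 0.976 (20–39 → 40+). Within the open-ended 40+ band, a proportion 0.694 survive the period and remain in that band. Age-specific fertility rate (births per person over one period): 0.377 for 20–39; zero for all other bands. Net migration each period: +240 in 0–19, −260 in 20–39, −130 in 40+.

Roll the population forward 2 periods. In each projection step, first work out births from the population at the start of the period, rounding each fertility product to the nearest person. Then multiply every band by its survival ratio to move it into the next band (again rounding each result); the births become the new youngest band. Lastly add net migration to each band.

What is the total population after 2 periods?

Numbering the groups 1..3 from youngest to oldest:
After projecting period 1:
Births: 1320 * 0.377 = 498
Group 2: 1040 * 0.976 = 1015
Group 3: 1320 * 0.976 + 1280 * 0.694 = 1288 + 888 = 2176
Net migration: Group 1 + 240 → 738; Group 2 − 260 → 755; Group 3 − 130 → 2046
End of period: [738, 755, 2046]
After projecting period 2:
Births: 755 * 0.377 = 285
Group 2: 738 * 0.976 = 720
Group 3: 755 * 0.976 + 2046 * 0.694 = 737 + 1420 = 2157
Net migration: Group 1 + 240 → 525; Group 2 − 260 → 460; Group 3 − 130 → 2027
End of period: [525, 460, 2027]
Total after period 2: 525 + 460 + 2027 = 3012

3012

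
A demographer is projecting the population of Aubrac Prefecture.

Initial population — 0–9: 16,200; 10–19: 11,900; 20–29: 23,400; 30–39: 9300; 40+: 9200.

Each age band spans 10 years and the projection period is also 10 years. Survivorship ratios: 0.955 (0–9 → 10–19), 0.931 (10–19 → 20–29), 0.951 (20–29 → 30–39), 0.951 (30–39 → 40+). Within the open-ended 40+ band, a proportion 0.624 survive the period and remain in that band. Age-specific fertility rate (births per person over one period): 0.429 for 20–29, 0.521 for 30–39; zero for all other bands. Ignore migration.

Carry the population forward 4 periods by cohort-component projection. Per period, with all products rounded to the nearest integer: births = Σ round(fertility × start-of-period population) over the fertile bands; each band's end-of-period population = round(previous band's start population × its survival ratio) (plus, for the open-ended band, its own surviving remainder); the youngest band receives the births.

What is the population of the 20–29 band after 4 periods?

14534

Period 1.
Births: 23400 × 0.429 = 10039, 9300 × 0.521 = 4845 → total 14884
10–19: 16200 × 0.955 = 15471
20–29: 11900 × 0.931 = 11079
30–39: 23400 × 0.951 = 22253
40+: 9300 × 0.951 + 9200 × 0.624 = 8844 + 5741 = 14585
→ [14884, 15471, 11079, 22253, 14585]
Period 2.
Births: 11079 × 0.429 = 4753, 22253 × 0.521 = 11594 → total 16347
10–19: 14884 × 0.955 = 14214
20–29: 15471 × 0.931 = 14404
30–39: 11079 × 0.951 = 10536
40+: 22253 × 0.951 + 14585 × 0.624 = 21163 + 9101 = 30264
→ [16347, 14214, 14404, 10536, 30264]
Period 3.
Births: 14404 × 0.429 = 6179, 10536 × 0.521 = 5489 → total 11668
10–19: 16347 × 0.955 = 15611
20–29: 14214 × 0.931 = 13233
30–39: 14404 × 0.951 = 13698
40+: 10536 × 0.951 + 30264 × 0.624 = 10020 + 18885 = 28905
→ [11668, 15611, 13233, 13698, 28905]
Period 4.
Births: 13233 × 0.429 = 5677, 13698 × 0.521 = 7137 → total 12814
10–19: 11668 × 0.955 = 11143
20–29: 15611 × 0.931 = 14534
30–39: 13233 × 0.951 = 12585
40+: 13698 × 0.951 + 28905 × 0.624 = 13027 + 18037 = 31064
→ [12814, 11143, 14534, 12585, 31064]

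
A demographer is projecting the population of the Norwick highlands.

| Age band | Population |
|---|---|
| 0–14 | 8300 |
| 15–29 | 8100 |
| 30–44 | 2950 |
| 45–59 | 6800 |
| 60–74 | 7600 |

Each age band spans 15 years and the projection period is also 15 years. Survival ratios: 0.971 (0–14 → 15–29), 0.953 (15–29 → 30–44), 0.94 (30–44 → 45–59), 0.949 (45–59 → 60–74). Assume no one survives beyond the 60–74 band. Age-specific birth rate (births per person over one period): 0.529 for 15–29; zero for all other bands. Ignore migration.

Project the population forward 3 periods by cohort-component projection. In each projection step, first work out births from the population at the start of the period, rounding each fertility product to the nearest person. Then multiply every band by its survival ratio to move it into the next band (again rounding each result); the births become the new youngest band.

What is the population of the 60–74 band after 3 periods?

6886

Period 1.
Births: 8100 × 0.529 = 4285
15–29: 8300 × 0.971 = 8059
30–44: 8100 × 0.953 = 7719
45–59: 2950 × 0.94 = 2773
60–74: 6800 × 0.949 = 6453
Giving 4285 / 8059 / 7719 / 2773 / 6453.
Period 2.
Births: 8059 × 0.529 = 4263
15–29: 4285 × 0.971 = 4161
30–44: 8059 × 0.953 = 7680
45–59: 7719 × 0.94 = 7256
60–74: 2773 × 0.949 = 2632
Giving 4263 / 4161 / 7680 / 7256 / 2632.
Period 3.
Births: 4161 × 0.529 = 2201
15–29: 4263 × 0.971 = 4139
30–44: 4161 × 0.953 = 3965
45–59: 7680 × 0.94 = 7219
60–74: 7256 × 0.949 = 6886
Giving 2201 / 4139 / 3965 / 7219 / 6886.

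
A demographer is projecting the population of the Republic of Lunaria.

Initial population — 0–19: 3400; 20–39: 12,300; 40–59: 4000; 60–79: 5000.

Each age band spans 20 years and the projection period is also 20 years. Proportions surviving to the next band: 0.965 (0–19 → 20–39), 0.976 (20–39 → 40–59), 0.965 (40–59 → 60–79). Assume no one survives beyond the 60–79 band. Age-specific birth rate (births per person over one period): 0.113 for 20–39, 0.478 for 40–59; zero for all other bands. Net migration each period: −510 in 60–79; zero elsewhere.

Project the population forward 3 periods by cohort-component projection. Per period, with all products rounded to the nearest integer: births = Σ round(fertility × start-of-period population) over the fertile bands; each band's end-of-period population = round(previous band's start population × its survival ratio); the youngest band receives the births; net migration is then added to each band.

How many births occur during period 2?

Period 1:
Births: 12300 × 0.113 = 1390 ; 4000 × 0.478 = 1912 → 3302
20–39: 3400 × 0.965 = 3281
40–59: 12300 × 0.976 = 12005
60–79: 4000 × 0.965 = 3860
Net migration: 60–79 − 510 → 3350
→ [3302, 3281, 12005, 3350]
Period 2:
Births: 3281 × 0.113 = 371 ; 12005 × 0.478 = 5738 → 6109
20–39: 3302 × 0.965 = 3186
40–59: 3281 × 0.976 = 3202
60–79: 12005 × 0.965 = 11585
Net migration: 60–79 − 510 → 11075
→ [6109, 3186, 3202, 11075]

6109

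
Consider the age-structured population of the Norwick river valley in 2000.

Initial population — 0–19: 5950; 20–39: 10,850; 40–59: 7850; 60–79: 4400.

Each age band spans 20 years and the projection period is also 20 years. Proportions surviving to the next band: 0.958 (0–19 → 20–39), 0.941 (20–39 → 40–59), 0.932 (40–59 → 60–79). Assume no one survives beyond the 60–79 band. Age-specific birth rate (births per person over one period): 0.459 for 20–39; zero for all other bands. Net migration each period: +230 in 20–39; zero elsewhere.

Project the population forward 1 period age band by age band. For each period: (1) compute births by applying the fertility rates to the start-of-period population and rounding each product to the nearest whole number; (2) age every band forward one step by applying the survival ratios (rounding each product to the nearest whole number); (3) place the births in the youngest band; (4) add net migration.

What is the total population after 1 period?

— Period 1 —
Births: 10850 * 0.459 = 4980
20–39: 5950 * 0.958 = 5700
40–59: 10850 * 0.941 = 10210
60–79: 7850 * 0.932 = 7316
Net migration: 20–39 + 230 → 5930
Population now: 0–19=4980, 20–39=5930, 40–59=10210, 60–79=7316
Total after period 1: 4980 + 5930 + 10210 + 7316 = 28436

28436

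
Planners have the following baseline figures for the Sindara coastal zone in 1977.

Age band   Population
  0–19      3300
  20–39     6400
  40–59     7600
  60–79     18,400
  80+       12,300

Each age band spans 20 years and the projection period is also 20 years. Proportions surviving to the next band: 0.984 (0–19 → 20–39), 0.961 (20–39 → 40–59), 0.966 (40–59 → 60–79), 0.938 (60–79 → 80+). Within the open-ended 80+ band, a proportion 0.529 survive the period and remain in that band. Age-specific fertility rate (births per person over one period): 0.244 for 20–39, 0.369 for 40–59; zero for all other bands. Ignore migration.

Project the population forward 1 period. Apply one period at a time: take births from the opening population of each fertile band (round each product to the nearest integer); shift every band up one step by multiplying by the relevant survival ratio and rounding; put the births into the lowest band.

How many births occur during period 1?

Call the bands 1 to 5, youngest first.
— Period 1 —
Births: 6400 × 0.244 = 1562  |  7600 × 0.369 = 2804 ⇒ total 4366
Band 2: 3300 × 0.984 = 3247
Band 3: 6400 × 0.961 = 6150
Band 4: 7600 × 0.966 = 7342
Band 5: 18400 × 0.938 + 12300 × 0.529 = 17259 + 6507 = 23766
End of period: [4366, 3247, 6150, 7342, 23766]

4366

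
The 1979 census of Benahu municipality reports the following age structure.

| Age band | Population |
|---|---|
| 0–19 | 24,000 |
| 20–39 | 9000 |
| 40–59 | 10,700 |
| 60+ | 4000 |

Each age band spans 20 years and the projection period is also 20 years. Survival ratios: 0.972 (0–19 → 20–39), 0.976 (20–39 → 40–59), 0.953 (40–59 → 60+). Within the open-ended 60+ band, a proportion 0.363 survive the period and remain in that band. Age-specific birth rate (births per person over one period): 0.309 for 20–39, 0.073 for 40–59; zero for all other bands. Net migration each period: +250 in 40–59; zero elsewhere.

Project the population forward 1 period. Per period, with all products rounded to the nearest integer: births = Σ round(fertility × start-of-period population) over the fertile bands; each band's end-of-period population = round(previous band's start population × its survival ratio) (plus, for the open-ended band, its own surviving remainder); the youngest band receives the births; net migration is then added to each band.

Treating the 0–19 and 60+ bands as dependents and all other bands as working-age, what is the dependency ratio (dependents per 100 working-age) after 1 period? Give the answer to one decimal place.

47.0

Let band 1 be 0–19 through band 4 = 60+.
Period 1:
Births: 9000 * 0.309 = 2781  |  10700 * 0.073 = 781 ⇒ total 3562
Band 2: 24000 * 0.972 = 23328
Band 3: 9000 * 0.976 = 8784
Band 4: 10700 * 0.953 + 4000 * 0.363 = 10197 + 1452 = 11649
Net migration: Band 3 + 250 → 9034
End of period: [3562, 23328, 9034, 11649]
Dependents (band 0–19 + band 60+) = 3562 + 11649 = 15211; working-age = 32362; ratio = 15211/32362 × 100 = 47.0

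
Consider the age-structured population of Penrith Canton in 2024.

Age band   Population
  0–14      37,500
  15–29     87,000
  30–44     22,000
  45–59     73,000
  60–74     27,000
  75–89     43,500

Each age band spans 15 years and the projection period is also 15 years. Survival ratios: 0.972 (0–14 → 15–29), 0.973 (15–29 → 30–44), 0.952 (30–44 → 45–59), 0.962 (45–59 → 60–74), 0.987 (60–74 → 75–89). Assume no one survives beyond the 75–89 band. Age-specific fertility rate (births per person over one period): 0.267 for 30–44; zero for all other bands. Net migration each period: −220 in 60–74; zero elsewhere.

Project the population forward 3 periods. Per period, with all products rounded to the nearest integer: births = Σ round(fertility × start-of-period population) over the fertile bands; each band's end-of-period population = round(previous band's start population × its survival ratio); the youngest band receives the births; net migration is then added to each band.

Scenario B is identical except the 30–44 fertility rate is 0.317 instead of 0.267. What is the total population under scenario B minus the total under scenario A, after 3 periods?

6928

[period 1]
Births: 22000 × 0.267 = 5874
15–29: 37500 × 0.972 = 36450
30–44: 87000 × 0.973 = 84651
45–59: 22000 × 0.952 = 20944
60–74: 73000 × 0.962 = 70226
75–89: 27000 × 0.987 = 26649
Net migration: 60–74 − 220 → 70006
Giving 5874 / 36450 / 84651 / 20944 / 70006 / 26649.
[period 2]
Births: 84651 × 0.267 = 22602
15–29: 5874 × 0.972 = 5710
30–44: 36450 × 0.973 = 35466
45–59: 84651 × 0.952 = 80588
60–74: 20944 × 0.962 = 20148
75–89: 70006 × 0.987 = 69096
Net migration: 60–74 − 220 → 19928
Giving 22602 / 5710 / 35466 / 80588 / 19928 / 69096.
[period 3]
Births: 35466 × 0.267 = 9469
15–29: 22602 × 0.972 = 21969
30–44: 5710 × 0.973 = 5556
45–59: 35466 × 0.952 = 33764
60–74: 80588 × 0.962 = 77526
75–89: 19928 × 0.987 = 19669
Net migration: 60–74 − 220 → 77306
Giving 9469 / 21969 / 5556 / 33764 / 77306 / 19669.
Scenario A total after 3 periods: 167733
Scenario B projection —
[period 1]
Births: 22000 × 0.317 = 6974
15–29: 37500 × 0.972 = 36450
30–44: 87000 × 0.973 = 84651
45–59: 22000 × 0.952 = 20944
60–74: 73000 × 0.962 = 70226
75–89: 27000 × 0.987 = 26649
Net migration: 60–74 − 220 → 70006
Giving 6974 / 36450 / 84651 / 20944 / 70006 / 26649.
[period 2]
Births: 84651 × 0.317 = 26834
15–29: 6974 × 0.972 = 6779
30–44: 36450 × 0.973 = 35466
45–59: 84651 × 0.952 = 80588
60–74: 20944 × 0.962 = 20148
75–89: 70006 × 0.987 = 69096
Net migration: 60–74 − 220 → 19928
Giving 26834 / 6779 / 35466 / 80588 / 19928 / 69096.
[period 3]
Births: 35466 × 0.317 = 11243
15–29: 26834 × 0.972 = 26083
30–44: 6779 × 0.973 = 6596
45–59: 35466 × 0.952 = 33764
60–74: 80588 × 0.962 = 77526
75–89: 19928 × 0.987 = 19669
Net migration: 60–74 − 220 → 77306
Giving 11243 / 26083 / 6596 / 33764 / 77306 / 19669.
Scenario B total after 3 periods: 174661
Difference B − A = 174661 − 167733 = 6928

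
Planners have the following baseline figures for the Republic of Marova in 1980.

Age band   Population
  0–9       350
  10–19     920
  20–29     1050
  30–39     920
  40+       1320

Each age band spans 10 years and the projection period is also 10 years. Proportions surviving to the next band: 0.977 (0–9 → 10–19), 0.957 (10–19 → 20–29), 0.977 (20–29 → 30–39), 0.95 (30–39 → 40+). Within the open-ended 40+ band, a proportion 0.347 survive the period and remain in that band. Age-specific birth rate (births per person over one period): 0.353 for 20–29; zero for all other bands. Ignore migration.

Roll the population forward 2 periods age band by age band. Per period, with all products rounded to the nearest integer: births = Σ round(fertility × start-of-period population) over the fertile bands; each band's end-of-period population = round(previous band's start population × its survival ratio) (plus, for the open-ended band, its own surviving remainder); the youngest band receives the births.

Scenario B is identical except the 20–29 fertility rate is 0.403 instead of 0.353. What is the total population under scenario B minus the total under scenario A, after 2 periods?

95

After projecting period 1:
Births: 1050 × 0.353 = 371
10–19: 350 × 0.977 = 342
20–29: 920 × 0.957 = 880
30–39: 1050 × 0.977 = 1026
40+: 920 × 0.95 + 1320 × 0.347 = 874 + 458 = 1332
→ [371, 342, 880, 1026, 1332]
After projecting period 2:
Births: 880 × 0.353 = 311
10–19: 371 × 0.977 = 362
20–29: 342 × 0.957 = 327
30–39: 880 × 0.977 = 860
40+: 1026 × 0.95 + 1332 × 0.347 = 975 + 462 = 1437
→ [311, 362, 327, 860, 1437]
Scenario A total after 2 periods: 3297
Scenario B projection —
After projecting period 1:
Births: 1050 × 0.403 = 423
10–19: 350 × 0.977 = 342
20–29: 920 × 0.957 = 880
30–39: 1050 × 0.977 = 1026
40+: 920 × 0.95 + 1320 × 0.347 = 874 + 458 = 1332
→ [423, 342, 880, 1026, 1332]
After projecting period 2:
Births: 880 × 0.403 = 355
10–19: 423 × 0.977 = 413
20–29: 342 × 0.957 = 327
30–39: 880 × 0.977 = 860
40+: 1026 × 0.95 + 1332 × 0.347 = 975 + 462 = 1437
→ [355, 413, 327, 860, 1437]
Scenario B total after 2 periods: 3392
Difference B − A = 3392 − 3297 = 95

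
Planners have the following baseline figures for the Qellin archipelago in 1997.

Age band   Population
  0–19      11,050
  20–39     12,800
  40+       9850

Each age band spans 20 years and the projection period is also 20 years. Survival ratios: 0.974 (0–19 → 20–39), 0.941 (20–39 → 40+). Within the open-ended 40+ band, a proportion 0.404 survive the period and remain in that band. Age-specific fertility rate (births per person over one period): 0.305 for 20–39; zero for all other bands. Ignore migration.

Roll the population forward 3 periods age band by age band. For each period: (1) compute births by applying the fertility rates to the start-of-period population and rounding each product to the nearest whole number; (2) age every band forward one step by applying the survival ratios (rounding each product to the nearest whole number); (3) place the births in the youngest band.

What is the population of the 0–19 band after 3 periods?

Let band 1 be 0–19 through band 3 = 40+.
[period 1]
Births: 12800 * 0.305 = 3904
Band 2: 11050 * 0.974 = 10763
Band 3: 12800 * 0.941 + 9850 * 0.404 = 12045 + 3979 = 16024
End of period: [3904, 10763, 16024]
[period 2]
Births: 10763 * 0.305 = 3283
Band 2: 3904 * 0.974 = 3802
Band 3: 10763 * 0.941 + 16024 * 0.404 = 10128 + 6474 = 16602
End of period: [3283, 3802, 16602]
[period 3]
Births: 3802 * 0.305 = 1160
Band 2: 3283 * 0.974 = 3198
Band 3: 3802 * 0.941 + 16602 * 0.404 = 3578 + 6707 = 10285
End of period: [1160, 3198, 10285]

1160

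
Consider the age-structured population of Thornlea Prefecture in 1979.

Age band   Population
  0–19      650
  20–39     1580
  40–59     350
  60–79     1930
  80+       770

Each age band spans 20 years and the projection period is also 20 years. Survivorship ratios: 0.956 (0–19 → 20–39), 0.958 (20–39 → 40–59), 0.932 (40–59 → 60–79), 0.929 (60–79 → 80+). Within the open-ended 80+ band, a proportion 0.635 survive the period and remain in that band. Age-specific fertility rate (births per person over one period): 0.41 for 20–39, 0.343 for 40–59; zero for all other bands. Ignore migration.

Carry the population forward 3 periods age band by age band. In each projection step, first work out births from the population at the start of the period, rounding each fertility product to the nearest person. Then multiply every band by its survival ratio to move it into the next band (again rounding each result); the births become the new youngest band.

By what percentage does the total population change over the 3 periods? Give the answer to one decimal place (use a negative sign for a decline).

Let band 1 be 0–19 through band 5 = 80+.
Period 1:
Births: 1580 × 0.41 = 648  |  350 × 0.343 = 120 ⇒ total 768
Band 2: 650 × 0.956 = 621
Band 3: 1580 × 0.958 = 1514
Band 4: 350 × 0.932 = 326
Band 5: 1930 × 0.929 + 770 × 0.635 = 1793 + 489 = 2282
End of period: [768, 621, 1514, 326, 2282]
Period 2:
Births: 621 × 0.41 = 255  |  1514 × 0.343 = 519 ⇒ total 774
Band 2: 768 × 0.956 = 734
Band 3: 621 × 0.958 = 595
Band 4: 1514 × 0.932 = 1411
Band 5: 326 × 0.929 + 2282 × 0.635 = 303 + 1449 = 1752
End of period: [774, 734, 595, 1411, 1752]
Period 3:
Births: 734 × 0.41 = 301  |  595 × 0.343 = 204 ⇒ total 505
Band 2: 774 × 0.956 = 740
Band 3: 734 × 0.958 = 703
Band 4: 595 × 0.932 = 555
Band 5: 1411 × 0.929 + 1752 × 0.635 = 1311 + 1113 = 2424
End of period: [505, 740, 703, 555, 2424]
Total: 5280 → 4927; change = -353; percentage change = -6.7%

-6.7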